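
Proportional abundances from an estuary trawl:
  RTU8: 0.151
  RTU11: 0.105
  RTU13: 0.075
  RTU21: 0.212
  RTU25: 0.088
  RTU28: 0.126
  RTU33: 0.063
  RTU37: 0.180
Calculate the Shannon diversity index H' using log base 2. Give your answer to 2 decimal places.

Each pᵢ log₂ pᵢ term (working shown to 4 dp, full precision carried): 0.151×(-2.7274)=-0.4118, 0.105×(-3.2515)=-0.3414, 0.075×(-3.7370)=-0.2803, 0.212×(-2.2379)=-0.4744, 0.088×(-3.5064)=-0.3086, 0.126×(-2.9885)=-0.3766, 0.063×(-3.9885)=-0.2513, 0.18×(-2.4739)=-0.4453.
Sum = -2.8896, so H' = 2.89.

2.89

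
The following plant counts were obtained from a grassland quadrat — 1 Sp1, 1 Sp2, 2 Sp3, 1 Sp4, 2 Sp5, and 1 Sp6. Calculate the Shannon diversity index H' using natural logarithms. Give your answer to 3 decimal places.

1.733

Total N = 1+1+2+1+2+1 = 8, so the proportions are 0.125, 0.125, 0.25, 0.125, 0.25, 0.125 (working shown to 5 dp, full precision carried).
Each pᵢ ln pᵢ term: 0.125×(-2.07944)=-0.25993, 0.125×(-2.07944)=-0.25993, 0.25×(-1.38629)=-0.34657, 0.125×(-2.07944)=-0.25993, 0.25×(-1.38629)=-0.34657, 0.125×(-2.07944)=-0.25993.
Sum = -1.73287, so H' = 1.733.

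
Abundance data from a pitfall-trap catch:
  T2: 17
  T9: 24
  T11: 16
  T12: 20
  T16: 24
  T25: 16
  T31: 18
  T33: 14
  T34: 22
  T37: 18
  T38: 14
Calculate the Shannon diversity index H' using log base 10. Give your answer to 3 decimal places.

Total N = 17+24+16+20+24+16+18+14+22+18+14 = 203, so the proportions are 0.08374, 0.11823, 0.07882, 0.09852, 0.11823, 0.07882, 0.08867, 0.06897, 0.10837, 0.08867, 0.06897 (working shown to 5 dp, full precision carried).
Each pᵢ log₁₀ pᵢ term: 0.08374×(-1.07705)=-0.09020, 0.11823×(-0.92728)=-0.10963, 0.07882×(-1.10338)=-0.08697, 0.09852×(-1.00647)=-0.09916, 0.11823×(-0.92728)=-0.10963, 0.07882×(-1.10338)=-0.08697, 0.08867×(-1.05222)=-0.09330, 0.06897×(-1.16137)=-0.08009, 0.10837×(-0.96507)=-0.10459, 0.08867×(-1.05222)=-0.09330, 0.06897×(-1.16137)=-0.08009.
Sum = -1.03393, so H' = 1.034.

1.034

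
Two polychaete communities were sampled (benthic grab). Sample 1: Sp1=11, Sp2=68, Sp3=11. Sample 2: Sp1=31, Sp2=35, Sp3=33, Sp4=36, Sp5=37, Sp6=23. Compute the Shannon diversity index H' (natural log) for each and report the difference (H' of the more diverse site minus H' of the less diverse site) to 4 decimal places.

Sample 1: N=90, proportions 0.122222, 0.755556, 0.122222, giving H' = 0.725585 (working shown to 6 dp, full precision carried).
Sample 2: N=195, proportions 0.158974, 0.179487, 0.169231, 0.184615, 0.189744, 0.117949, giving H' = 1.780679.
Difference = |0.725585 − 1.780679| = 1.055094, i.e. 1.0551 to 4 decimal places.

1.0551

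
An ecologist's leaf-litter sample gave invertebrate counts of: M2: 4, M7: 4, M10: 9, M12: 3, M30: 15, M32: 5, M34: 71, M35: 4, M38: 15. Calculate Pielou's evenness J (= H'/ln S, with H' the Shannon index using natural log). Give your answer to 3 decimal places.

0.704

Total N = 4+4+9+3+15+5+71+4+15 = 130, so the proportions are 0.03077, 0.03077, 0.06923, 0.02308, 0.11538, 0.03846, 0.54615, 0.03077, 0.11538 (working shown to 5 dp, full precision carried).
H' = −Σ pᵢ ln pᵢ = −((-0.10712) + (-0.10712) + (-0.18487) + (-0.08698) + (-0.24917) + (-0.12531) + (-0.33034) + (-0.10712) + (-0.24917)) = 1.54719.
With S = 9 species, ln S = 2.19722, so J = 1.54719/2.19722 = 0.70415, i.e. 0.704 to 3 decimal places.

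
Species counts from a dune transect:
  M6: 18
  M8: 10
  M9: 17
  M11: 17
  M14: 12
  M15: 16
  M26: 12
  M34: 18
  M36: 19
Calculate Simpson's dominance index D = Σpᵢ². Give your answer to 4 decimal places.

Total N = 18+10+17+17+12+16+12+18+19 = 139, so the proportions are 0.129496, 0.071942, 0.122302, 0.122302, 0.086331, 0.115108, 0.086331, 0.129496, 0.136691 (working shown to 6 dp, full precision carried).
D = 0.129496² + 0.071942² + 0.122302² + 0.122302² + 0.086331² + 0.115108² + 0.086331² + 0.129496² + 0.136691² = 0.016769 + 0.005176 + 0.014958 + 0.014958 + 0.007453 + 0.013250 + 0.007453 + 0.016769 + 0.018684 = 0.115470.
To 4 decimal places, D = 0.1155.

0.1155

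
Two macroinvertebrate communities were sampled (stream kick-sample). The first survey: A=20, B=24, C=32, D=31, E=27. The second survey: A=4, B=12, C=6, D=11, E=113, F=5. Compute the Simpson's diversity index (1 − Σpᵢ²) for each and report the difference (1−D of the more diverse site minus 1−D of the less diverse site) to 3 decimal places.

0.370

The first survey: N=134, proportions 0.14925, 0.1791, 0.23881, 0.23134, 0.20149, giving 1−D = 0.79450 (working shown to 5 dp, full precision carried).
The second survey: N=151, proportions 0.02649, 0.07947, 0.03974, 0.07285, 0.74834, 0.03311, giving 1−D = 0.42498.
Difference = |0.79450 − 0.42498| = 0.36952, i.e. 0.370 to 3 decimal places.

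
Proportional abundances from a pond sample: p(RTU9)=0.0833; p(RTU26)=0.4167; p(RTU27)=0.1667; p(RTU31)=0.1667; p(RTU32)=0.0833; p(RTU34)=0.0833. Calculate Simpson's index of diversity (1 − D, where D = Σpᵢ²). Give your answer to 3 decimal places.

D = 0.0833² + 0.4167² + 0.1667² + 0.1667² + 0.0833² + 0.0833² = 0.00694 + 0.17364 + 0.02779 + 0.02779 + 0.00694 + 0.00694 = 0.25003 (working shown to 5 dp, full precision carried).
So 1 − D = 0.74997, i.e. 0.750 to 3 decimal places.

0.750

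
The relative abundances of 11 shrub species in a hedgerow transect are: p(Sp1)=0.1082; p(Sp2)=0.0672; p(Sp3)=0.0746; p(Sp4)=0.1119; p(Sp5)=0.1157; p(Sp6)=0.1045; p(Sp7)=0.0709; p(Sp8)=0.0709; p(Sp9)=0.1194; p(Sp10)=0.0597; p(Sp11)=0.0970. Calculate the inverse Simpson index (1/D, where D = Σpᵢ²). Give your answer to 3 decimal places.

D = 0.1082² + 0.0672² + 0.0746² + 0.1119² + 0.1157² + 0.1045² + 0.0709² + 0.0709² + 0.1194² + 0.0597² + 0.097² = 0.01170724 + 0.00451584 + 0.00556516 + 0.01252161 + 0.01338649 + 0.01092025 + 0.00502681 + 0.00502681 + 0.01425636 + 0.00356409 + 0.00940900 = 0.09589966 (working shown to 8 dp, full precision carried).
So 1/D = 10.42757, i.e. 10.428 to 3 decimal places.

10.428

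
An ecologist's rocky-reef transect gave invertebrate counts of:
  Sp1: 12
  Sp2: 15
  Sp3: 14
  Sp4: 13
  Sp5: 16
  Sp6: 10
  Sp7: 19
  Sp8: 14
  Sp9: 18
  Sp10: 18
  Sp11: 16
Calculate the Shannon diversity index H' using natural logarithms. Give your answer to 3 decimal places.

Total N = 12+15+14+13+16+10+19+14+18+18+16 = 165, so the proportions are 0.07273, 0.09091, 0.08485, 0.07879, 0.09697, 0.06061, 0.11515, 0.08485, 0.10909, 0.10909, 0.09697 (working shown to 5 dp, full precision carried).
Each pᵢ ln pᵢ term: 0.07273×(-2.62104)=-0.19062, 0.09091×(-2.39790)=-0.21799, 0.08485×(-2.46689)=-0.20931, 0.07879×(-2.54100)=-0.20020, 0.09697×(-2.33336)=-0.22626, 0.06061×(-2.80336)=-0.16990, 0.11515×(-2.16151)=-0.24890, 0.08485×(-2.46689)=-0.20931, 0.10909×(-2.21557)=-0.24170, 0.10909×(-2.21557)=-0.24170, 0.09697×(-2.33336)=-0.22626.
Sum = -2.38216, so H' = 2.382.

2.382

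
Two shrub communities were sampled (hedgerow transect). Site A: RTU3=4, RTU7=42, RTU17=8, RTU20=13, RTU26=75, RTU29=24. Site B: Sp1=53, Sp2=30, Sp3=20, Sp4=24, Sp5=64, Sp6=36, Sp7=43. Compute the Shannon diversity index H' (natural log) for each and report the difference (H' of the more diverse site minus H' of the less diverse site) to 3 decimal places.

0.452

Site A: N=166, proportions 0.0241, 0.25301, 0.04819, 0.07831, 0.45181, 0.14458, giving H' = 1.42167 (working shown to 5 dp, full precision carried).
Site B: N=270, proportions 0.1963, 0.11111, 0.07407, 0.08889, 0.23704, 0.13333, 0.15926, giving H' = 1.87414.
Difference = |1.42167 − 1.87414| = 0.45247, i.e. 0.452 to 3 decimal places.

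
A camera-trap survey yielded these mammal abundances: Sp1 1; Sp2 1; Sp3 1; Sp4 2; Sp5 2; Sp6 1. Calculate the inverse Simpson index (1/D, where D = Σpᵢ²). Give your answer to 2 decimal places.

Total N = 1+1+1+2+2+1 = 8, so the proportions are 0.125, 0.125, 0.125, 0.25, 0.25, 0.125 (working shown to 6 dp, full precision carried).
D = 0.125² + 0.125² + 0.125² + 0.25² + 0.25² + 0.125² = 0.015625 + 0.015625 + 0.015625 + 0.062500 + 0.062500 + 0.015625 = 0.187500.
So 1/D = 5.3333, i.e. 5.33 to 2 decimal places.

5.33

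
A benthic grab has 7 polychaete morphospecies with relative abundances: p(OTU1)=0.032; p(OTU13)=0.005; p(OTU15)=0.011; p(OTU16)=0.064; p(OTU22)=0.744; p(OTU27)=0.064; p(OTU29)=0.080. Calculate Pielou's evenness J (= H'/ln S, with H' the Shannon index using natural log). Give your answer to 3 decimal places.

H' = −Σ pᵢ ln pᵢ = −((-0.11014) + (-0.02649) + (-0.04961) + (-0.17593) + (-0.22001) + (-0.17593) + (-0.20206)) = 0.96017 (working shown to 5 dp, full precision carried).
With S = 7 species, ln S = 1.94591, so J = 0.96017/1.94591 = 0.49343, i.e. 0.493 to 3 decimal places.

0.493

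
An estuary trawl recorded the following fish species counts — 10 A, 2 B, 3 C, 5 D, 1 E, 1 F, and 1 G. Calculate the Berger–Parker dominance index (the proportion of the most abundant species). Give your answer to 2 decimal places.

0.43

Total N = 10+2+3+5+1+1+1 = 23, so the proportions are 0.4348, 0.087, 0.1304, 0.2174, 0.0435, 0.0435, 0.0435 (working shown to 4 dp, full precision carried).
The largest proportion is 0.4348, i.e. d = 0.43 to 2 decimal places.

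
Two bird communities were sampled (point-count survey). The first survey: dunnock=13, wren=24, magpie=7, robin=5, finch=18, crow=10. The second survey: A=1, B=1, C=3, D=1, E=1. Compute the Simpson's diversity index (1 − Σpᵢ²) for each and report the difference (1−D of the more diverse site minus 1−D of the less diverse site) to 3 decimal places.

The first survey: N=77, proportions 0.16883, 0.31169, 0.09091, 0.06494, 0.23377, 0.12987, giving 1−D = 0.79035 (working shown to 5 dp, full precision carried).
The second survey: N=7, proportions 0.14286, 0.14286, 0.42857, 0.14286, 0.14286, giving 1−D = 0.73469.
Difference = |0.79035 − 0.73469| = 0.05566, i.e. 0.056 to 3 decimal places.

0.056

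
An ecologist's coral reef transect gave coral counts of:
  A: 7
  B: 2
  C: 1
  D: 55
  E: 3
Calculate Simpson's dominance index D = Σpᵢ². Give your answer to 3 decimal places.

0.668

Total N = 7+2+1+55+3 = 68, so the proportions are 0.10294, 0.02941, 0.01471, 0.80882, 0.04412 (working shown to 5 dp, full precision carried).
D = 0.10294² + 0.02941² + 0.01471² + 0.80882² + 0.04412² = 0.01060 + 0.00087 + 0.00022 + 0.65420 + 0.00195 = 0.66782.
To 3 decimal places, D = 0.668.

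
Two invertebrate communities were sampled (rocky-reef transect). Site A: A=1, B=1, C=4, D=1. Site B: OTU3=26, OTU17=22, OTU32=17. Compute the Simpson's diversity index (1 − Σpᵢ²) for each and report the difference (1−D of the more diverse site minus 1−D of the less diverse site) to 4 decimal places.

0.0448

Site A: N=7, proportions 0.1428571, 0.1428571, 0.5714286, 0.1428571, giving 1−D = 0.6122449 (working shown to 7 dp, full precision carried).
Site B: N=65, proportions 0.4, 0.3384615, 0.2615385, giving 1−D = 0.6570414.
Difference = |0.6122449 − 0.6570414| = 0.0447965, i.e. 0.0448 to 4 decimal places.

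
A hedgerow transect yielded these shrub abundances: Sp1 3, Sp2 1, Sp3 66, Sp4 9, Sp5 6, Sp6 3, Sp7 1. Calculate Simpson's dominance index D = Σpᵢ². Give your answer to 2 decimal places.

Total N = 3+1+66+9+6+3+1 = 89, so the proportions are 0.0337, 0.0112, 0.7416, 0.1011, 0.0674, 0.0337, 0.0112 (working shown to 4 dp, full precision carried).
D = 0.0337² + 0.0112² + 0.7416² + 0.1011² + 0.0674² + 0.0337² + 0.0112² = 0.0011 + 0.0001 + 0.5499 + 0.0102 + 0.0045 + 0.0011 + 0.0001 = 0.5672.
To 2 decimal places, D = 0.57.

0.57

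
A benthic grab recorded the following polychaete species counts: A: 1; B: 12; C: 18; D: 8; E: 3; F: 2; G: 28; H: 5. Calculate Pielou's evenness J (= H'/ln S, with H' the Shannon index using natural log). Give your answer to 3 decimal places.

Total N = 1+12+18+8+3+2+28+5 = 77, so the proportions are 0.01299, 0.15584, 0.23377, 0.1039, 0.03896, 0.02597, 0.36364, 0.06494 (working shown to 5 dp, full precision carried).
H' = −Σ pᵢ ln pᵢ = −((-0.05641) + (-0.28970) + (-0.33976) + (-0.23526) + (-0.12644) + (-0.09482) + (-0.36785) + (-0.17756)) = 1.68780.
With S = 8 species, ln S = 2.07944, so J = 1.68780/2.07944 = 0.81166, i.e. 0.812 to 3 decimal places.

0.812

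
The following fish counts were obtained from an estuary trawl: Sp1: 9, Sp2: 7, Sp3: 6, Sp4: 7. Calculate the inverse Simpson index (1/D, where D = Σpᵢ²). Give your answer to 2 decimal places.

3.91

Total N = 9+7+6+7 = 29, so the proportions are 0.310345, 0.241379, 0.206897, 0.241379 (working shown to 6 dp, full precision carried).
D = 0.310345² + 0.241379² + 0.206897² + 0.241379² = 0.096314 + 0.058264 + 0.042806 + 0.058264 = 0.255648.
So 1/D = 3.9116, i.e. 3.91 to 2 decimal places.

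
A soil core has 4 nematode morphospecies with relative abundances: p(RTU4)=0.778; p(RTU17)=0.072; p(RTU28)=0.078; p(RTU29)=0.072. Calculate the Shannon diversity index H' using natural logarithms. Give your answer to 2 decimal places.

0.77

Each pᵢ ln pᵢ term (working shown to 4 dp, full precision carried): 0.778×(-0.2510)=-0.1953, 0.072×(-2.6311)=-0.1894, 0.078×(-2.5510)=-0.1990, 0.072×(-2.6311)=-0.1894.
Sum = -0.7732, so H' = 0.77.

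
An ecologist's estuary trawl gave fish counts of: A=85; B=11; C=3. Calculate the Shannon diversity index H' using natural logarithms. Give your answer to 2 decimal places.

0.48

Total N = 85+11+3 = 99, so the proportions are 0.8586, 0.1111, 0.0303 (working shown to 4 dp, full precision carried).
Each pᵢ ln pᵢ term: 0.8586×(-0.1525)=-0.1309, 0.1111×(-2.1972)=-0.2441, 0.0303×(-3.4965)=-0.1060.
Sum = -0.4810, so H' = 0.48.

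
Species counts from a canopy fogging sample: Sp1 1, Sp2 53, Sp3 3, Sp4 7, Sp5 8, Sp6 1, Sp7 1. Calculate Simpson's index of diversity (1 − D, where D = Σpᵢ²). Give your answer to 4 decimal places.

0.4642

Total N = 1+53+3+7+8+1+1 = 74, so the proportions are 0.013514, 0.716216, 0.040541, 0.094595, 0.108108, 0.013514, 0.013514 (working shown to 6 dp, full precision carried).
D = 0.013514² + 0.716216² + 0.040541² + 0.094595² + 0.108108² + 0.013514² + 0.013514² = 0.000183 + 0.512966 + 0.001644 + 0.008948 + 0.011687 + 0.000183 + 0.000183 = 0.535793.
So 1 − D = 0.464207, i.e. 0.4642 to 4 decimal places.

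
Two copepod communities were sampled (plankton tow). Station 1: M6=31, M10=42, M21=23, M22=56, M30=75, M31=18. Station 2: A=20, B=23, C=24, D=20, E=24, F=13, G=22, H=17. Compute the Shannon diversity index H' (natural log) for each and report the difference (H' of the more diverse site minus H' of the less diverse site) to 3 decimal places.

Station 1: N=245, proportions 0.12653, 0.17143, 0.09388, 0.22857, 0.30612, 0.07347, giving H' = 1.67754 (working shown to 5 dp, full precision carried).
Station 2: N=163, proportions 0.1227, 0.1411, 0.14724, 0.1227, 0.14724, 0.07975, 0.13497, 0.10429, giving H' = 2.06305.
Difference = |1.67754 − 2.06305| = 0.38551, i.e. 0.386 to 3 decimal places.

0.386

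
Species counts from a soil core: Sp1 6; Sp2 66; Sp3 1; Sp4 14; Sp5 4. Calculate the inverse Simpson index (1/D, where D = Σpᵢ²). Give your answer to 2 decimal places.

1.80

Total N = 6+66+1+14+4 = 91, so the proportions are 0.06593, 0.72527, 0.01099, 0.15385, 0.04396 (working shown to 5 dp, full precision carried).
D = 0.06593² + 0.72527² + 0.01099² + 0.15385² + 0.04396² = 0.00435 + 0.52602 + 0.00012 + 0.02367 + 0.00193 = 0.55609.
So 1/D = 1.7983, i.e. 1.80 to 2 decimal places.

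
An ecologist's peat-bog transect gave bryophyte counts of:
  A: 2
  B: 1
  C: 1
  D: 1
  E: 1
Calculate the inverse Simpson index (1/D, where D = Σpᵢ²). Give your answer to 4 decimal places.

4.5000

Total N = 2+1+1+1+1 = 6, so the proportions are 0.33333333, 0.16666667, 0.16666667, 0.16666667, 0.16666667 (working shown to 8 dp, full precision carried).
D = 0.33333333² + 0.16666667² + 0.16666667² + 0.16666667² + 0.16666667² = 0.11111111 + 0.02777778 + 0.02777778 + 0.02777778 + 0.02777778 = 0.22222222.
So 1/D = 4.500000, i.e. 4.5000 to 4 decimal places.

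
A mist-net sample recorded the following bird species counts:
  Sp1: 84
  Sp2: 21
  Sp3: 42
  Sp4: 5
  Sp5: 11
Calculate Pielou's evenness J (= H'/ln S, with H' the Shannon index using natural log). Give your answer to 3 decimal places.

Total N = 84+21+42+5+11 = 163, so the proportions are 0.51534, 0.12883, 0.25767, 0.03067, 0.06748 (working shown to 5 dp, full precision carried).
H' = −Σ pᵢ ln pᵢ = −((-0.34163) + (-0.26401) + (-0.34942) + (-0.10688) + (-0.18193)) = 1.24387.
With S = 5 species, ln S = 1.60944, so J = 1.24387/1.60944 = 0.77286, i.e. 0.773 to 3 decimal places.

0.773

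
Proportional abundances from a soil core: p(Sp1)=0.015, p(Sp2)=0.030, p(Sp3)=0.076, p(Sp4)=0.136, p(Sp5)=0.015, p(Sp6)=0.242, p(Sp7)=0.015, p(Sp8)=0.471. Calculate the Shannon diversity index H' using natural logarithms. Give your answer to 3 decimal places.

1.459

Each pᵢ ln pᵢ term (working shown to 5 dp, full precision carried): 0.015×(-4.19971)=-0.06300, 0.03×(-3.50656)=-0.10520, 0.076×(-2.57702)=-0.19585, 0.136×(-1.99510)=-0.27133, 0.015×(-4.19971)=-0.06300, 0.242×(-1.41882)=-0.34335, 0.015×(-4.19971)=-0.06300, 0.471×(-0.75290)=-0.35461.
Sum = -1.45934, so H' = 1.459.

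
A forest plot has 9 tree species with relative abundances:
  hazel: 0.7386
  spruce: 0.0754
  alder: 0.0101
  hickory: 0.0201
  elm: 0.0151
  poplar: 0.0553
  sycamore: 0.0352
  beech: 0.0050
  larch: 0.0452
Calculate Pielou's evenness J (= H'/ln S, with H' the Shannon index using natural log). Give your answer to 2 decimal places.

0.48

H' = −Σ pᵢ ln pᵢ = −((-0.2238) + (-0.1949) + (-0.0464) + (-0.0785) + (-0.0633) + (-0.1601) + (-0.1178) + (-0.0265) + (-0.1400)) = 1.0513 (working shown to 4 dp, full precision carried).
With S = 9 species, ln S = 2.1972, so J = 1.0513/2.1972 = 0.4785, i.e. 0.48 to 2 decimal places.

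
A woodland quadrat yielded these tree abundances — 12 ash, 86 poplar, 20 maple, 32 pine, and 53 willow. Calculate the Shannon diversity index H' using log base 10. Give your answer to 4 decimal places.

0.6085

Total N = 12+86+20+32+53 = 203, so the proportions are 0.059113, 0.423645, 0.098522, 0.157635, 0.261084 (working shown to 6 dp, full precision carried).
Each pᵢ log₁₀ pᵢ term: 0.059113×(-1.228315)=-0.072610, 0.423645×(-0.372998)=-0.158019, 0.098522×(-1.006466)=-0.099159, 0.157635×(-0.802346)=-0.126478, 0.261084×(-0.583220)=-0.152269.
Sum = -0.608535, so H' = 0.6085.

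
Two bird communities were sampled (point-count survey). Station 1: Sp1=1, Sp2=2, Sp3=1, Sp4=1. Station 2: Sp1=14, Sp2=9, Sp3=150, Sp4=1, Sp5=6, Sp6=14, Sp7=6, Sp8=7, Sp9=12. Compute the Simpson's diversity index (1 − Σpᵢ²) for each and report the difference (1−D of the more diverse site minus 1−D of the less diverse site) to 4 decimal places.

0.2045

Station 1: N=5, proportions 0.2, 0.4, 0.2, 0.2, giving 1−D = 0.720000 (working shown to 6 dp, full precision carried).
Station 2: N=219, proportions 0.063927, 0.041096, 0.684932, 0.004566, 0.027397, 0.063927, 0.027397, 0.031963, 0.054795, giving 1−D = 0.515460.
Difference = |0.720000 − 0.515460| = 0.204540, i.e. 0.2045 to 4 decimal places.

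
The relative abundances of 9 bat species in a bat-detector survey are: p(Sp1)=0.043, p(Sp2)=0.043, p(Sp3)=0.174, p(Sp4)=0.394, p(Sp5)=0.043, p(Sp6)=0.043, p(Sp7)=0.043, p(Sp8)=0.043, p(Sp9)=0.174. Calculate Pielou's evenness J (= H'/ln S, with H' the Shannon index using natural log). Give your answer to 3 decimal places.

0.813

H' = −Σ pᵢ ln pᵢ = −((-0.13530) + (-0.13530) + (-0.30427) + (-0.36697) + (-0.13530) + (-0.13530) + (-0.13530) + (-0.13530) + (-0.30427)) = 1.78733 (working shown to 5 dp, full precision carried).
With S = 9 species, ln S = 2.19722, so J = 1.78733/2.19722 = 0.81345, i.e. 0.813 to 3 decimal places.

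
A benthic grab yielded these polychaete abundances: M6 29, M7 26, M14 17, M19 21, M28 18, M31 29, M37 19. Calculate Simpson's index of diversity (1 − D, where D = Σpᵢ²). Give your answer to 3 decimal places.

Total N = 29+26+17+21+18+29+19 = 159, so the proportions are 0.18239, 0.16352, 0.10692, 0.13208, 0.11321, 0.18239, 0.1195 (working shown to 5 dp, full precision carried).
D = 0.18239² + 0.16352² + 0.10692² + 0.13208² + 0.11321² + 0.18239² + 0.1195² = 0.03327 + 0.02674 + 0.01143 + 0.01744 + 0.01282 + 0.03327 + 0.01428 = 0.14924.
So 1 − D = 0.85076, i.e. 0.851 to 3 decimal places.

0.851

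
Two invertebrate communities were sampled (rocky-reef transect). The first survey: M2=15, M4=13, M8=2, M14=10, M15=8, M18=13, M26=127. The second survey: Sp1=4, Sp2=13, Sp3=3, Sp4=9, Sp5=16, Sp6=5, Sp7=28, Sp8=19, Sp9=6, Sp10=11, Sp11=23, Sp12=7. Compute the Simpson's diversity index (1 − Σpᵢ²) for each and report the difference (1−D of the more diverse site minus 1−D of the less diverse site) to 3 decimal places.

0.360

The first survey: N=188, proportions 0.07979, 0.06915, 0.01064, 0.05319, 0.04255, 0.06915, 0.67553, giving 1−D = 0.52297 (working shown to 5 dp, full precision carried).
The second survey: N=144, proportions 0.02778, 0.09028, 0.02083, 0.0625, 0.11111, 0.03472, 0.19444, 0.13194, 0.04167, 0.07639, 0.15972, 0.04861, giving 1−D = 0.88252.
Difference = |0.52297 − 0.88252| = 0.35955, i.e. 0.360 to 3 decimal places.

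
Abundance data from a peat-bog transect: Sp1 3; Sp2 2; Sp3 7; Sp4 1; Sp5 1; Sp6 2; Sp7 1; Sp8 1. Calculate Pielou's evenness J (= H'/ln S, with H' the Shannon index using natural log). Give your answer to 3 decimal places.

Total N = 3+2+7+1+1+2+1+1 = 18, so the proportions are 0.16667, 0.11111, 0.38889, 0.05556, 0.05556, 0.11111, 0.05556, 0.05556 (working shown to 5 dp, full precision carried).
H' = −Σ pᵢ ln pᵢ = −((-0.29863) + (-0.24414) + (-0.36729) + (-0.16058) + (-0.16058) + (-0.24414) + (-0.16058) + (-0.16058)) = 1.79649.
With S = 8 species, ln S = 2.07944, so J = 1.79649/2.07944 = 0.86393, i.e. 0.864 to 3 decimal places.

0.864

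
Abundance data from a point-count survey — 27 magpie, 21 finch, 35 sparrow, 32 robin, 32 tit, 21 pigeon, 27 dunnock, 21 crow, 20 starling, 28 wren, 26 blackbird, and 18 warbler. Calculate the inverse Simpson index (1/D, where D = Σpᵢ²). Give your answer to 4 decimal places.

11.5154

Total N = 27+21+35+32+32+21+27+21+20+28+26+18 = 308, so the proportions are 0.087662338, 0.068181818, 0.113636364, 0.103896104, 0.103896104, 0.068181818, 0.087662338, 0.068181818, 0.064935065, 0.090909091, 0.084415584, 0.058441558 (working shown to 9 dp, full precision carried).
D = 0.087662338² + 0.068181818² + 0.113636364² + 0.103896104² + 0.103896104² + 0.068181818² + 0.087662338² + 0.068181818² + 0.064935065² + 0.090909091² + 0.084415584² + 0.058441558² = 0.007684685 + 0.004648760 + 0.012913223 + 0.010794400 + 0.010794400 + 0.004648760 + 0.007684685 + 0.004648760 + 0.004216563 + 0.008264463 + 0.007125991 + 0.003415416 = 0.086840108.
So 1/D = 11.515416, i.e. 11.5154 to 4 decimal places.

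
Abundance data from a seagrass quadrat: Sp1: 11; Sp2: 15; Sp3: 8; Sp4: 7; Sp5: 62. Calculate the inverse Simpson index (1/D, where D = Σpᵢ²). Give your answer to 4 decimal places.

2.4655

Total N = 11+15+8+7+62 = 103, so the proportions are 0.1067961, 0.1456311, 0.0776699, 0.0679612, 0.6019417 (working shown to 7 dp, full precision carried).
D = 0.1067961² + 0.1456311² + 0.0776699² + 0.0679612² + 0.6019417² = 0.0114054 + 0.0212084 + 0.0060326 + 0.0046187 + 0.3623339 = 0.4055990.
So 1/D = 2.465489, i.e. 2.4655 to 4 decimal places.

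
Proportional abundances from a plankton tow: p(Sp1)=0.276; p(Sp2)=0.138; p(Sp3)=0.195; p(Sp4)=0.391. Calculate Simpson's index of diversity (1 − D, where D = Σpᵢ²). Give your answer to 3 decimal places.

D = 0.276² + 0.138² + 0.195² + 0.391² = 0.07618 + 0.01904 + 0.03803 + 0.15288 = 0.28613 (working shown to 5 dp, full precision carried).
So 1 − D = 0.71387, i.e. 0.714 to 3 decimal places.

0.714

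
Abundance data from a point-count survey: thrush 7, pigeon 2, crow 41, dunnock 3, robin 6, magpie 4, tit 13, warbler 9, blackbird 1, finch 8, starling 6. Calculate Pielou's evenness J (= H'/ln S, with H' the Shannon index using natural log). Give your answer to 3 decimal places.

Total N = 7+2+41+3+6+4+13+9+1+8+6 = 100, so the proportions are 0.07, 0.02, 0.41, 0.03, 0.06, 0.04, 0.13, 0.09, 0.01, 0.08, 0.06 (working shown to 5 dp, full precision carried).
H' = −Σ pᵢ ln pᵢ = −((-0.18615) + (-0.07824) + (-0.36556) + (-0.10520) + (-0.16880) + (-0.12876) + (-0.26523) + (-0.21672) + (-0.04605) + (-0.20206) + (-0.16880)) = 1.93156.
With S = 11 species, ln S = 2.39790, so J = 1.93156/2.39790 = 0.80552, i.e. 0.806 to 3 decimal places.

0.806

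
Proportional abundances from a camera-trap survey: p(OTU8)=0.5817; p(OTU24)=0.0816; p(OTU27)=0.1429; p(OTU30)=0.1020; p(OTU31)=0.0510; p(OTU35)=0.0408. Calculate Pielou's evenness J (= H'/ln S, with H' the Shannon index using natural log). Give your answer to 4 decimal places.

H' = −Σ pᵢ ln pᵢ = −((-0.315165) + (-0.204484) + (-0.278028) + (-0.232844) + (-0.151772) + (-0.130522)) = 1.312815 (working shown to 6 dp, full precision carried).
With S = 6 species, ln S = 1.791759, so J = 1.312815/1.791759 = 0.732696, i.e. 0.7327 to 4 decimal places.

0.7327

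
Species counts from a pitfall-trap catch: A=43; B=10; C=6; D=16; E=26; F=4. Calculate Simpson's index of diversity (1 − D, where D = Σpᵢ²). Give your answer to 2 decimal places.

Total N = 43+10+6+16+26+4 = 105, so the proportions are 0.4095, 0.0952, 0.0571, 0.1524, 0.2476, 0.0381 (working shown to 4 dp, full precision carried).
D = 0.4095² + 0.0952² + 0.0571² + 0.1524² + 0.2476² + 0.0381² = 0.1677 + 0.0091 + 0.0033 + 0.0232 + 0.0613 + 0.0015 = 0.2660.
So 1 − D = 0.7340, i.e. 0.73 to 2 decimal places.

0.73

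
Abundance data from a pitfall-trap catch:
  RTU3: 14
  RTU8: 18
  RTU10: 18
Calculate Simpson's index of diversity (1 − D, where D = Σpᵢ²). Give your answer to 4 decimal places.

Total N = 14+18+18 = 50, so the proportions are 0.28, 0.36, 0.36 (working shown to 6 dp, full precision carried).
D = 0.28² + 0.36² + 0.36² = 0.078400 + 0.129600 + 0.129600 = 0.337600.
So 1 − D = 0.662400, i.e. 0.6624 to 4 decimal places.

0.6624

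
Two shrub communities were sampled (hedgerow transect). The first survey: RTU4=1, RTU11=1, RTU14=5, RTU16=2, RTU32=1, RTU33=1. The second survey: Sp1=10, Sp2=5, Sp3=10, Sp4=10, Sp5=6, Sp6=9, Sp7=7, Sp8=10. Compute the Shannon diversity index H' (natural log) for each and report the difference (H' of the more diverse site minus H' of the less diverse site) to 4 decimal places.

The first survey: N=11, proportions 0.090909, 0.090909, 0.454545, 0.181818, 0.090909, 0.090909, giving H' = 1.540306 (working shown to 6 dp, full precision carried).
The second survey: N=67, proportions 0.149254, 0.074627, 0.149254, 0.149254, 0.089552, 0.134328, 0.104478, 0.149254, giving H' = 2.050998.
Difference = |1.540306 − 2.050998| = 0.510692, i.e. 0.5107 to 4 decimal places.

0.5107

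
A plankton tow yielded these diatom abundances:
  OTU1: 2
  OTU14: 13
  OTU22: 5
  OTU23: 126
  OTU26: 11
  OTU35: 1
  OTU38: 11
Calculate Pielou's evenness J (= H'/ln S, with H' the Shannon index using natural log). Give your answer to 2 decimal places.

0.49

Total N = 2+13+5+126+11+1+11 = 169, so the proportions are 0.0118, 0.0769, 0.0296, 0.7456, 0.0651, 0.0059, 0.0651 (working shown to 4 dp, full precision carried).
H' = −Σ pᵢ ln pᵢ = −((-0.0525) + (-0.1973) + (-0.1042) + (-0.2189) + (-0.1778) + (-0.0304) + (-0.1778)) = 0.9589.
With S = 7 species, ln S = 1.9459, so J = 0.9589/1.9459 = 0.4928, i.e. 0.49 to 2 decimal places.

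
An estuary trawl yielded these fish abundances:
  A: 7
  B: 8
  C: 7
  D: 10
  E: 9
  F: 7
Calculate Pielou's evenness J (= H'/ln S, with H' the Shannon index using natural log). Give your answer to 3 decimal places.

Total N = 7+8+7+10+9+7 = 48, so the proportions are 0.14583, 0.16667, 0.14583, 0.20833, 0.1875, 0.14583 (working shown to 5 dp, full precision carried).
H' = −Σ pᵢ ln pᵢ = −((-0.28077) + (-0.29863) + (-0.28077) + (-0.32679) + (-0.31387) + (-0.28077)) = 1.78161.
With S = 6 species, ln S = 1.79176, so J = 1.78161/1.79176 = 0.99433, i.e. 0.994 to 3 decimal places.

0.994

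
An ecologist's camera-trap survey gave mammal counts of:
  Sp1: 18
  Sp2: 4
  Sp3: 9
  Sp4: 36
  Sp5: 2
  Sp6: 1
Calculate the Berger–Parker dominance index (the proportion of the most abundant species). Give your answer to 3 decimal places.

0.514

Total N = 18+4+9+36+2+1 = 70, so the proportions are 0.25714, 0.05714, 0.12857, 0.51429, 0.02857, 0.01429 (working shown to 5 dp, full precision carried).
The largest proportion is 0.51429, i.e. d = 0.514 to 3 decimal places.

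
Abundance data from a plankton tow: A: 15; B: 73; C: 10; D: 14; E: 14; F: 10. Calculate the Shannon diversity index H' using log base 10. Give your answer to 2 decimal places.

0.62

Total N = 15+73+10+14+14+10 = 136, so the proportions are 0.1103, 0.5368, 0.0735, 0.1029, 0.1029, 0.0735 (working shown to 4 dp, full precision carried).
Each pᵢ log₁₀ pᵢ term: 0.1103×(-0.9574)=-0.1056, 0.5368×(-0.2702)=-0.1450, 0.0735×(-1.1335)=-0.0833, 0.1029×(-0.9874)=-0.1016, 0.1029×(-0.9874)=-0.1016, 0.0735×(-1.1335)=-0.0833.
Sum = -0.6206, so H' = 0.62.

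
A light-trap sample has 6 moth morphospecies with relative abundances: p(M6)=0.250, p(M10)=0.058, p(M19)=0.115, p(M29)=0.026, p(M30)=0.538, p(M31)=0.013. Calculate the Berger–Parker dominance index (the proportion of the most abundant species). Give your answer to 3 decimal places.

The largest proportion is 0.538, i.e. d = 0.538 to 3 decimal places.

0.538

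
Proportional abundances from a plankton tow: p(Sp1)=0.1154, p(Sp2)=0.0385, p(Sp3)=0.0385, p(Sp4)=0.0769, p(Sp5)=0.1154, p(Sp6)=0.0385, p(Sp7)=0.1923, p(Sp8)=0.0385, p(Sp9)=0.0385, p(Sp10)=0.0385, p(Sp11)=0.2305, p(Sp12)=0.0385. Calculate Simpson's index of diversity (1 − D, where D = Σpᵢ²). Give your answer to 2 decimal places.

D = 0.1154² + 0.0385² + 0.0385² + 0.0769² + 0.1154² + 0.0385² + 0.1923² + 0.0385² + 0.0385² + 0.0385² + 0.2305² + 0.0385² = 0.0133 + 0.0015 + 0.0015 + 0.0059 + 0.0133 + 0.0015 + 0.0370 + 0.0015 + 0.0015 + 0.0015 + 0.0531 + 0.0015 = 0.1330 (working shown to 4 dp, full precision carried).
So 1 − D = 0.8670, i.e. 0.87 to 2 decimal places.

0.87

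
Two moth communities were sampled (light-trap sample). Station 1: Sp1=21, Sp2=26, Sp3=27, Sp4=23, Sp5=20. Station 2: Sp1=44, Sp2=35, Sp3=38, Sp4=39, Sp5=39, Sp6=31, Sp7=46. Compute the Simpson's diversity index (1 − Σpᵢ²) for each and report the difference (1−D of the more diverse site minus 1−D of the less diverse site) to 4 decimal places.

Station 1: N=117, proportions 0.17948718, 0.22222222, 0.23076923, 0.1965812, 0.17094017, giving 1−D = 0.79728249 (working shown to 8 dp, full precision carried).
Station 2: N=272, proportions 0.16176471, 0.12867647, 0.13970588, 0.14338235, 0.14338235, 0.11397059, 0.16911765, giving 1−D = 0.85504974.
Difference = |0.79728249 − 0.85504974| = 0.05776725, i.e. 0.0578 to 4 decimal places.

0.0578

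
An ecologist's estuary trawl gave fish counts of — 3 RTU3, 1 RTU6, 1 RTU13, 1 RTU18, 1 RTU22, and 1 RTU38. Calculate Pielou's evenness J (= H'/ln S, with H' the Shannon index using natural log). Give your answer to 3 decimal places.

0.931

Total N = 3+1+1+1+1+1 = 8, so the proportions are 0.375, 0.125, 0.125, 0.125, 0.125, 0.125 (working shown to 5 dp, full precision carried).
H' = −Σ pᵢ ln pᵢ = −((-0.36781) + (-0.25993) + (-0.25993) + (-0.25993) + (-0.25993) + (-0.25993)) = 1.66746.
With S = 6 species, ln S = 1.79176, so J = 1.66746/1.79176 = 0.93063, i.e. 0.931 to 3 decimal places.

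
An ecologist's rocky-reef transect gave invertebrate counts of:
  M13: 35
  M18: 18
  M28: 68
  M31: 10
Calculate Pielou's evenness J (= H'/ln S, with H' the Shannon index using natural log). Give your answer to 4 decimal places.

Total N = 35+18+68+10 = 131, so the proportions are 0.267176, 0.137405, 0.519084, 0.076336 (working shown to 6 dp, full precision carried).
H' = −Σ pᵢ ln pᵢ = −((-0.352631) + (-0.272724) + (-0.340358) + (-0.196383)) = 1.162096.
With S = 4 species, ln S = 1.386294, so J = 1.162096/1.386294 = 0.838275, i.e. 0.8383 to 4 decimal places.

0.8383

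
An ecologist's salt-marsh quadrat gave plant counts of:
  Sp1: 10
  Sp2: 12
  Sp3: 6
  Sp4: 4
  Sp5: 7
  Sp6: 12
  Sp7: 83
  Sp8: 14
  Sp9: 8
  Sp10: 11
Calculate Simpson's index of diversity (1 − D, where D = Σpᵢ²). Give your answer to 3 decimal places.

0.722

Total N = 10+12+6+4+7+12+83+14+8+11 = 167, so the proportions are 0.05988, 0.07186, 0.03593, 0.02395, 0.04192, 0.07186, 0.49701, 0.08383, 0.0479, 0.06587 (working shown to 5 dp, full precision carried).
D = 0.05988² + 0.07186² + 0.03593² + 0.02395² + 0.04192² + 0.07186² + 0.49701² + 0.08383² + 0.0479² + 0.06587² = 0.00359 + 0.00516 + 0.00129 + 0.00057 + 0.00176 + 0.00516 + 0.24701 + 0.00703 + 0.00229 + 0.00434 = 0.27821.
So 1 − D = 0.72179, i.e. 0.722 to 3 decimal places.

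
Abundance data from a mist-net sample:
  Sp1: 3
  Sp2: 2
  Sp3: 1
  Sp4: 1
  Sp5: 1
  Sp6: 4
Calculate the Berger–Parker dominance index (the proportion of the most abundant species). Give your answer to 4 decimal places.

Total N = 3+2+1+1+1+4 = 12, so the proportions are 0.25, 0.166667, 0.083333, 0.083333, 0.083333, 0.333333 (working shown to 6 dp, full precision carried).
The largest proportion is 0.333333, i.e. d = 0.3333 to 4 decimal places.

0.3333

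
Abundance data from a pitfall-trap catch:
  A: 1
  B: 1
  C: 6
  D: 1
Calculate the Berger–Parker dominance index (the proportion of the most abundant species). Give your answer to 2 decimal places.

0.67

Total N = 1+1+6+1 = 9, so the proportions are 0.1111, 0.1111, 0.6667, 0.1111 (working shown to 4 dp, full precision carried).
The largest proportion is 0.6667, i.e. d = 0.67 to 2 decimal places.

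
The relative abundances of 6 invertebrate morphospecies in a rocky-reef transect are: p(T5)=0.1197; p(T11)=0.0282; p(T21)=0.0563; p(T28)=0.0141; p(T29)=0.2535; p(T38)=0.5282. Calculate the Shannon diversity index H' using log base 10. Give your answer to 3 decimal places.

0.548

Each pᵢ log₁₀ pᵢ term (working shown to 5 dp, full precision carried): 0.1197×(-0.92191)=-0.11035, 0.0282×(-1.54975)=-0.04370, 0.0563×(-1.24949)=-0.07035, 0.0141×(-1.85078)=-0.02610, 0.2535×(-0.59602)=-0.15109, 0.5282×(-0.27720)=-0.14642.
Sum = -0.54801, so H' = 0.548.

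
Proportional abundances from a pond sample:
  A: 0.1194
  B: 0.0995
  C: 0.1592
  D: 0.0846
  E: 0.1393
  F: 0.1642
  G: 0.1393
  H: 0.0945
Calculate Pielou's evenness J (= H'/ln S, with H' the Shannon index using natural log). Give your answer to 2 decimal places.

0.99

H' = −Σ pᵢ ln pᵢ = −((-0.2538) + (-0.2296) + (-0.2925) + (-0.2089) + (-0.2746) + (-0.2967) + (-0.2746) + (-0.2229)) = 2.0536 (working shown to 4 dp, full precision carried).
With S = 8 species, ln S = 2.0794, so J = 2.0536/2.0794 = 0.9876, i.e. 0.99 to 2 decimal places.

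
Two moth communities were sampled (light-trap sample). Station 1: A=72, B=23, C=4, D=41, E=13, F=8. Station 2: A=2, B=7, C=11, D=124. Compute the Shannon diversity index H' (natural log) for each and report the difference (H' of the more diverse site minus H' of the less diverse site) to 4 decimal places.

0.8987

Station 1: N=161, proportions 0.447205, 0.142857, 0.024845, 0.254658, 0.080745, 0.049689, giving H' = 1.430362 (working shown to 6 dp, full precision carried).
Station 2: N=144, proportions 0.013889, 0.048611, 0.076389, 0.861111, giving H' = 0.531623.
Difference = |1.430362 − 0.531623| = 0.898739, i.e. 0.8987 to 4 decimal places.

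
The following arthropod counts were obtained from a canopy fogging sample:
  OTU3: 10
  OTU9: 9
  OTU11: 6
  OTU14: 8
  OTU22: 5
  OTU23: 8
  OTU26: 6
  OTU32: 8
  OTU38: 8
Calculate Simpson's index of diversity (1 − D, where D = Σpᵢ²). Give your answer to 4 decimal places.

0.8845

Total N = 10+9+6+8+5+8+6+8+8 = 68, so the proportions are 0.147059, 0.132353, 0.088235, 0.117647, 0.073529, 0.117647, 0.088235, 0.117647, 0.117647 (working shown to 6 dp, full precision carried).
D = 0.147059² + 0.132353² + 0.088235² + 0.117647² + 0.073529² + 0.117647² + 0.088235² + 0.117647² + 0.117647² = 0.021626 + 0.017517 + 0.007785 + 0.013841 + 0.005407 + 0.013841 + 0.007785 + 0.013841 + 0.013841 = 0.115484.
So 1 − D = 0.884516, i.e. 0.8845 to 4 decimal places.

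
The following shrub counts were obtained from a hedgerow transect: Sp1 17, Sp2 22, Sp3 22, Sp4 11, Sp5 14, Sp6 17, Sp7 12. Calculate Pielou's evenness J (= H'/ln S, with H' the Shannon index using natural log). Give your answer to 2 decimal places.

0.98

Total N = 17+22+22+11+14+17+12 = 115, so the proportions are 0.1478, 0.1913, 0.1913, 0.0957, 0.1217, 0.1478, 0.1043 (working shown to 4 dp, full precision carried).
H' = −Σ pᵢ ln pᵢ = −((-0.2826) + (-0.3164) + (-0.3164) + (-0.2245) + (-0.2564) + (-0.2826) + (-0.2358)) = 1.9147.
With S = 7 species, ln S = 1.9459, so J = 1.9147/1.9459 = 0.9840, i.e. 0.98 to 2 decimal places.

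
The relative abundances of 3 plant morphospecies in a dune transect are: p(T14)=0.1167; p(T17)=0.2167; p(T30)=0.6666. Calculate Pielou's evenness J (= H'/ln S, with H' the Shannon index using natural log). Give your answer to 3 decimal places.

H' = −Σ pᵢ ln pᵢ = −((-0.25069) + (-0.33139) + (-0.27035)) = 0.85243 (working shown to 5 dp, full precision carried).
With S = 3 species, ln S = 1.09861, so J = 0.85243/1.09861 = 0.77591, i.e. 0.776 to 3 decimal places.

0.776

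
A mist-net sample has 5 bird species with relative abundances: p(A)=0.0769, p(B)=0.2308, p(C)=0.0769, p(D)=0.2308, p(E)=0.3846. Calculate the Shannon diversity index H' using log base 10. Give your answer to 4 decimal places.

Each pᵢ log₁₀ pᵢ term (working shown to 6 dp, full precision carried): 0.0769×(-1.114074)=-0.085672, 0.2308×(-0.636764)=-0.146965, 0.0769×(-1.114074)=-0.085672, 0.2308×(-0.636764)=-0.146965, 0.3846×(-0.414991)=-0.159605.
Sum = -0.624880, so H' = 0.6249.

0.6249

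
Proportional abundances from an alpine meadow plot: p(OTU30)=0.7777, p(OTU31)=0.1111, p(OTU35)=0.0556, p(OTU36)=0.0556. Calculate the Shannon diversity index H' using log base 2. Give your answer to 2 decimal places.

Each pᵢ log₂ pᵢ term (working shown to 4 dp, full precision carried): 0.7777×(-0.3627)=-0.2821, 0.1111×(-3.1701)=-0.3522, 0.0556×(-4.1688)=-0.2318, 0.0556×(-4.1688)=-0.2318.
Sum = -1.0978, so H' = 1.10.

1.10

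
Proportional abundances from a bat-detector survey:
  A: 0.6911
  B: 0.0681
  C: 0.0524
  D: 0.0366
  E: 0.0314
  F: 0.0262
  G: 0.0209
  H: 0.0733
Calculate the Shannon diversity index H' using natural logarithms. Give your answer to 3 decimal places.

Each pᵢ ln pᵢ term (working shown to 5 dp, full precision carried): 0.6911×(-0.36947)=-0.25534, 0.0681×(-2.68678)=-0.18297, 0.0524×(-2.94885)=-0.15452, 0.0366×(-3.30771)=-0.12106, 0.0314×(-3.46095)=-0.10867, 0.0262×(-3.64200)=-0.09542, 0.0209×(-3.86801)=-0.08084, 0.0733×(-2.61319)=-0.19155.
Sum = -1.19038, so H' = 1.190.

1.190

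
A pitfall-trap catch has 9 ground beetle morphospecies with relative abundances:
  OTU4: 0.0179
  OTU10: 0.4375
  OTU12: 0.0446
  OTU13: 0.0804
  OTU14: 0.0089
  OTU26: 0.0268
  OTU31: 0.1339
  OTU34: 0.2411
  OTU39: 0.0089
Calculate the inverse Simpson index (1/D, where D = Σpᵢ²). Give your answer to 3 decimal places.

3.609

D = 0.0179² + 0.4375² + 0.0446² + 0.0804² + 0.0089² + 0.0268² + 0.1339² + 0.2411² + 0.0089² = 0.0003204 + 0.1914062 + 0.0019892 + 0.0064642 + 0.0000792 + 0.0007182 + 0.0179292 + 0.0581292 + 0.0000792 = 0.2771151 (working shown to 7 dp, full precision carried).
So 1/D = 3.60861, i.e. 3.609 to 3 decimal places.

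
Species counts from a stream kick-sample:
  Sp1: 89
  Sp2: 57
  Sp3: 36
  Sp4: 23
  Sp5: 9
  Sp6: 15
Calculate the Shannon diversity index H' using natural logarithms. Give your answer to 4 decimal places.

Total N = 89+57+36+23+9+15 = 229, so the proportions are 0.388646, 0.248908, 0.157205, 0.100437, 0.039301, 0.065502 (working shown to 6 dp, full precision carried).
Each pᵢ ln pᵢ term: 0.388646×(-0.945086)=-0.367304, 0.248908×(-1.390671)=-0.346149, 0.157205×(-1.850203)=-0.290862, 0.100437×(-2.298228)=-0.230826, 0.039301×(-3.236497)=-0.127199, 0.065502×(-2.725672)=-0.178537.
Sum = -1.540878, so H' = 1.5409.

1.5409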